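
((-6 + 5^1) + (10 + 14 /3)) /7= 41 /21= 1.95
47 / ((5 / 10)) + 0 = 94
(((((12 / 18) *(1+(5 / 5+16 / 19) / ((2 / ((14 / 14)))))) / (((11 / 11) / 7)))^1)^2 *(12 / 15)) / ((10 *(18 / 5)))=261121 / 146205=1.79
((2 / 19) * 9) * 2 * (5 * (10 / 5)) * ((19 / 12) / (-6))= -5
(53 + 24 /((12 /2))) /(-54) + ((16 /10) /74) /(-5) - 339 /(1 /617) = -3482581597 /16650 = -209164.06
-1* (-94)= 94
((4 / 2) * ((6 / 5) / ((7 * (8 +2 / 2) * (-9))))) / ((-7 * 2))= 2 / 6615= 0.00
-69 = -69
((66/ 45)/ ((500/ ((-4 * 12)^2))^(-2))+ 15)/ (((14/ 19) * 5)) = 28497473/ 6967296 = 4.09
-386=-386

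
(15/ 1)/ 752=15/ 752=0.02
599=599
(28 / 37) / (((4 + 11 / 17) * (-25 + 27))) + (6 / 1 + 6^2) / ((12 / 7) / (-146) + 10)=31974089 / 7459496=4.29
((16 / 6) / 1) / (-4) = -0.67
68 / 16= 17 / 4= 4.25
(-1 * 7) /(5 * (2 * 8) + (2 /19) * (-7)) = -133 /1506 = -0.09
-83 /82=-1.01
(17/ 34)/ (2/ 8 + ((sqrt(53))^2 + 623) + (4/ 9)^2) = 162/ 219169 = 0.00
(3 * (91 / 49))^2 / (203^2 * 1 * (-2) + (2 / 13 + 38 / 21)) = -59319 / 157497046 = -0.00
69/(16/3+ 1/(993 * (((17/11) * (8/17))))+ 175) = 548136/1432579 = 0.38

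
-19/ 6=-3.17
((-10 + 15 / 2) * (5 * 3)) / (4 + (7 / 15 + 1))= -1125 / 164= -6.86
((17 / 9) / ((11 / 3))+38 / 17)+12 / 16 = 7855 / 2244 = 3.50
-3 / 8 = -0.38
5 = 5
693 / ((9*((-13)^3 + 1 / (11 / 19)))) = -847 / 24148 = -0.04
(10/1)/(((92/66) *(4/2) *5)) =33/46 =0.72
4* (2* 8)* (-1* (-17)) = 1088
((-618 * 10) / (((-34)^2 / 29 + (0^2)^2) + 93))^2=2163.59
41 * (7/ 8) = 35.88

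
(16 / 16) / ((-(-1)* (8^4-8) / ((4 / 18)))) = 1 / 18396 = 0.00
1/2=0.50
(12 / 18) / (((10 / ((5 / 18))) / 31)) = 31 / 54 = 0.57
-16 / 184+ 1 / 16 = -9 / 368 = -0.02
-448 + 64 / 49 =-21888 / 49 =-446.69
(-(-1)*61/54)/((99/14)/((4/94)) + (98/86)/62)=1138382/167484645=0.01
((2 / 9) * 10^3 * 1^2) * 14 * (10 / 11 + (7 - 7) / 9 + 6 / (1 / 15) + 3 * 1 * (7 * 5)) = 60340000 / 99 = 609494.95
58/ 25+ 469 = 11783/ 25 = 471.32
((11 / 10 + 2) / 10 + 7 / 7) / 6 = 131 / 600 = 0.22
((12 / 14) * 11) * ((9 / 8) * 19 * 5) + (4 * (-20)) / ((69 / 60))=604145 / 644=938.11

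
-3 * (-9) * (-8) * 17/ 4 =-918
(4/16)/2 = 1/8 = 0.12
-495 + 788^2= 620449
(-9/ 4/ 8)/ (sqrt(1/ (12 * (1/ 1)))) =-9 * sqrt(3)/ 16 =-0.97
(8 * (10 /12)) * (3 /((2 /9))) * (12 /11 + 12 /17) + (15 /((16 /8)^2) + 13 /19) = 2361259 /14212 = 166.15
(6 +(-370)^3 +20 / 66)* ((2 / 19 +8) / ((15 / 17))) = -397828612496 / 855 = -465296622.80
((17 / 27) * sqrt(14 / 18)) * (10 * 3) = 170 * sqrt(7) / 27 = 16.66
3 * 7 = 21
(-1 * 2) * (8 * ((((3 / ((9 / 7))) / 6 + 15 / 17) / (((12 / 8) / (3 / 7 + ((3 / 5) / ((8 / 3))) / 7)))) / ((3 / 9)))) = -33454 / 1785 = -18.74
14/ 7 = 2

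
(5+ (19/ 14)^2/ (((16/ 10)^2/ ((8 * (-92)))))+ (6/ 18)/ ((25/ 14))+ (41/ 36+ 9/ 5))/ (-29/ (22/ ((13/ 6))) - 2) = 505864711/ 4711350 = 107.37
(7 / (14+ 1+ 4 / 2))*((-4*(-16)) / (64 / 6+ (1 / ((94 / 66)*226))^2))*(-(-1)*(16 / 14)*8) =1386416750592 / 61377880435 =22.59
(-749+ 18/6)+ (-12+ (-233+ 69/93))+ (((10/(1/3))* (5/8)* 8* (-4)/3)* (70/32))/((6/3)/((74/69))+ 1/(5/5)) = -7511601/6572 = -1142.97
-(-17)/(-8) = -17/8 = -2.12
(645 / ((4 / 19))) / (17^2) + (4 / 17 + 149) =184771 / 1156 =159.84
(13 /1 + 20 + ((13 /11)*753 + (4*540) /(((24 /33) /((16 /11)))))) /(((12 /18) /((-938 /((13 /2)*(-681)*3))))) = 18032112 /32461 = 555.50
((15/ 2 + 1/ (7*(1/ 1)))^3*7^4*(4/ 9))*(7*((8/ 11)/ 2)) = 120054214/ 99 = 1212668.83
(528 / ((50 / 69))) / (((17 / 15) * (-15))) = -18216 / 425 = -42.86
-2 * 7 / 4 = -7 / 2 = -3.50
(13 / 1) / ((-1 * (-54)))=13 / 54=0.24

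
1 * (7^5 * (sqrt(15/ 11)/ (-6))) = -3271.06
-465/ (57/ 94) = -14570/ 19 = -766.84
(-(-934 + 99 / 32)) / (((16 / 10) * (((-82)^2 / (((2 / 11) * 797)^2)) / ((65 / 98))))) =6149728292825 / 5102924288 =1205.14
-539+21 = -518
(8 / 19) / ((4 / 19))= 2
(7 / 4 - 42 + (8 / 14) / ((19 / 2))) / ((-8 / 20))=106905 / 1064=100.47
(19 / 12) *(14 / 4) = 5.54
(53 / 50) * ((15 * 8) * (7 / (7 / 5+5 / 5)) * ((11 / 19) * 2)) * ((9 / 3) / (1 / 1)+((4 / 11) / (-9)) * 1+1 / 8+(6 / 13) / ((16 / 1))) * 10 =29731940 / 2223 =13374.69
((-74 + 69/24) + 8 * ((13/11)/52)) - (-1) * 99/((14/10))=-141/616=-0.23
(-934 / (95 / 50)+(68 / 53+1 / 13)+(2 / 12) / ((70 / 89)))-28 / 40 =-539603119 / 1099644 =-490.71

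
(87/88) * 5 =435/88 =4.94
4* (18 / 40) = 9 / 5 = 1.80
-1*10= -10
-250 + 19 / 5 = -1231 / 5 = -246.20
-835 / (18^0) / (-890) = 167 / 178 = 0.94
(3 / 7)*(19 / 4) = 57 / 28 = 2.04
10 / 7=1.43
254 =254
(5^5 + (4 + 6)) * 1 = 3135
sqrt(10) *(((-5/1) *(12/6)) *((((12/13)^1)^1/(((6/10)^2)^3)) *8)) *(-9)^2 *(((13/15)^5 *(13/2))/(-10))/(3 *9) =29703440 *sqrt(10)/19683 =4772.17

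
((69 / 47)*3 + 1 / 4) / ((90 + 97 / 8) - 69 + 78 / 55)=96250 / 714353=0.13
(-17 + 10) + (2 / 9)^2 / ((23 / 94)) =-12665 / 1863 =-6.80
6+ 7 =13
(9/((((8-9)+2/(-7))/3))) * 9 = -189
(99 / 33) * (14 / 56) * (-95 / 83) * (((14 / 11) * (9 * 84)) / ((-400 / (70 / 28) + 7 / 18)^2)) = -244331640 / 7536019777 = -0.03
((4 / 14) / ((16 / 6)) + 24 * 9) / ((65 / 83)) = 502233 / 1820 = 275.95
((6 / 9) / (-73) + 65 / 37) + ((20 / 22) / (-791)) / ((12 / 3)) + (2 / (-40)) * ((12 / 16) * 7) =8374980017 / 5640336240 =1.48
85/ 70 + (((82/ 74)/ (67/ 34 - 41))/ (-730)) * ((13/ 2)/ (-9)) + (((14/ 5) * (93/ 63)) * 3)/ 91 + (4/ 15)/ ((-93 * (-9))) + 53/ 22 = 67746389205179/ 18017987981994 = 3.76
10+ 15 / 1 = 25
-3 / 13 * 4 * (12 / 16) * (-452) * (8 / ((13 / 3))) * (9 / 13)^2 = 7908192 / 28561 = 276.89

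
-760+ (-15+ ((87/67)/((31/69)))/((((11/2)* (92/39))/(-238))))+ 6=-18780644/22847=-822.02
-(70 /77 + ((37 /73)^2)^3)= -1541565253389 /1664676489179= -0.93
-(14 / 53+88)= -4678 / 53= -88.26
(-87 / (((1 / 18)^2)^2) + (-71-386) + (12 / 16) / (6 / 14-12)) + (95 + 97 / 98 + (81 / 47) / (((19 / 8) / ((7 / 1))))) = -43161596029397 / 4725756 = -9133268.00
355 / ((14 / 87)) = 30885 / 14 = 2206.07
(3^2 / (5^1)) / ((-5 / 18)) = -162 / 25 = -6.48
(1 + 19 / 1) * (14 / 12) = 70 / 3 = 23.33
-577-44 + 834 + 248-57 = 404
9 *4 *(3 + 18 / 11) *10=18360 / 11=1669.09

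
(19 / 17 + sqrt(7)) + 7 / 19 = 480 / 323 + sqrt(7) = 4.13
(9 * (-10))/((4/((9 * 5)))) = -1012.50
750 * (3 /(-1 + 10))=250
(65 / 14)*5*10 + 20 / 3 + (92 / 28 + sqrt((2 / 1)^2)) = 5126 / 21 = 244.10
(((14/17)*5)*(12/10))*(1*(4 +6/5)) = 2184/85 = 25.69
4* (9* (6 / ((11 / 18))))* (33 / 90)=648 / 5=129.60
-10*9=-90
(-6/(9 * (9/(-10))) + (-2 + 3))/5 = 47/135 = 0.35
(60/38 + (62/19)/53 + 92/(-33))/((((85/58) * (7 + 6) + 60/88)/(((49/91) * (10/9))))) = -15479968/445002363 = -0.03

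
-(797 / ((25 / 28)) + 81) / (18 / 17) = -413797 / 450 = -919.55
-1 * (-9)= 9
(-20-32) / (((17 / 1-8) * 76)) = -13 / 171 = -0.08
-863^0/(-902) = 1/902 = 0.00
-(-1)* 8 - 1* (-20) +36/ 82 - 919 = -36513/ 41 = -890.56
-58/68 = -29/34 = -0.85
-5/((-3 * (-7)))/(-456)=5/9576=0.00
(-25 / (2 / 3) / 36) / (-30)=5 / 144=0.03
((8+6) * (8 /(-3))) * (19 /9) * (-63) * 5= 74480 /3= 24826.67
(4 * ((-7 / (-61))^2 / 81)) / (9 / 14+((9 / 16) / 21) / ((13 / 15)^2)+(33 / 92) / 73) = 0.00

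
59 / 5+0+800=4059 / 5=811.80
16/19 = 0.84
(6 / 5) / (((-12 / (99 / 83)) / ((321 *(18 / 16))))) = -286011 / 6640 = -43.07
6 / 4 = 1.50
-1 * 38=-38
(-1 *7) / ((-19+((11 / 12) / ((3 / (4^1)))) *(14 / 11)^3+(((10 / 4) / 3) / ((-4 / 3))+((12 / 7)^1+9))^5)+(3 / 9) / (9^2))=-113352164868096 / 1692643248372514727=-0.00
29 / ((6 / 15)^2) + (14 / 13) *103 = 15193 / 52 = 292.17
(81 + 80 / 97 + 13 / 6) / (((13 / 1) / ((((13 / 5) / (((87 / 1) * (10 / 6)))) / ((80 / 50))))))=48883 / 675120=0.07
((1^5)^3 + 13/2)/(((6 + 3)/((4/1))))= 10/3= 3.33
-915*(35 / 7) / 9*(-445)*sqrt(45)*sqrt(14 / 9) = 678625*sqrt(70) / 3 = 1892594.70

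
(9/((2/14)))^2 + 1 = 3970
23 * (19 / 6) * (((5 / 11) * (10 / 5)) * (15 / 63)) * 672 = 349600 / 33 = 10593.94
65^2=4225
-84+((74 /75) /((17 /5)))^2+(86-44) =-2725574 /65025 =-41.92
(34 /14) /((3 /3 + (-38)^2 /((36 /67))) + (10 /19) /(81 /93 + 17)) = 47367 /52436153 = 0.00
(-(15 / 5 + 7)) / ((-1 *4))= 5 / 2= 2.50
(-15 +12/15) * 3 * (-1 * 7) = 1491/5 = 298.20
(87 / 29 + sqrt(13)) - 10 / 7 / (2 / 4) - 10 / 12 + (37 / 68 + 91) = sqrt(13) + 129739 / 1428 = 94.46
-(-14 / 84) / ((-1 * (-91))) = 1 / 546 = 0.00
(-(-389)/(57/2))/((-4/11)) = -4279/114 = -37.54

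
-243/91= -2.67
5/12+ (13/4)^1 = 11/3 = 3.67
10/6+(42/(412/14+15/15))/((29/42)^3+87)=2318647847/1378119585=1.68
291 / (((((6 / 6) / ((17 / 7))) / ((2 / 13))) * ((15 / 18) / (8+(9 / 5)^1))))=415548 / 325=1278.61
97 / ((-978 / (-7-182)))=6111 / 326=18.75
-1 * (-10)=10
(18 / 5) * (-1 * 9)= -162 / 5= -32.40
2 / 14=1 / 7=0.14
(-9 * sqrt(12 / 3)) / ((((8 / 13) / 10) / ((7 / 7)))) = -585 / 2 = -292.50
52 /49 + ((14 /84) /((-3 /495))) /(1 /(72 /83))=-92704 /4067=-22.79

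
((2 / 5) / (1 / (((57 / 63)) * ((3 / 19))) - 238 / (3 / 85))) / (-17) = 6 / 1717765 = 0.00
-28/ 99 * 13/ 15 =-364/ 1485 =-0.25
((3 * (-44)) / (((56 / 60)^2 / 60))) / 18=-24750 / 49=-505.10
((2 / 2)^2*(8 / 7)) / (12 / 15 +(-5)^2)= 40 / 903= 0.04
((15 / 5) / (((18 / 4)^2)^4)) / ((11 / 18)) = 512 / 17537553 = 0.00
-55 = -55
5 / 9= 0.56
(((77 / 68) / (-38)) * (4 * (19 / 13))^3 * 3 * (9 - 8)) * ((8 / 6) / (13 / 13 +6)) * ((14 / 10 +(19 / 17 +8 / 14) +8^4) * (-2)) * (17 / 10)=309923270976 / 6536075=47417.34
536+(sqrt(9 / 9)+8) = 545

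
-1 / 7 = -0.14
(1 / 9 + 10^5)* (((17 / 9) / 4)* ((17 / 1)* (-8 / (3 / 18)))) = -1040401156 / 27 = -38533376.15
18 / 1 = 18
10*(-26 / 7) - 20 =-400 / 7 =-57.14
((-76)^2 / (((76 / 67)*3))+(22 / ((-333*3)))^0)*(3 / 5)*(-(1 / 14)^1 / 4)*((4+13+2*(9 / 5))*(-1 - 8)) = 944613 / 280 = 3373.62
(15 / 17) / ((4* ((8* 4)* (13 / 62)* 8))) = 465 / 113152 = 0.00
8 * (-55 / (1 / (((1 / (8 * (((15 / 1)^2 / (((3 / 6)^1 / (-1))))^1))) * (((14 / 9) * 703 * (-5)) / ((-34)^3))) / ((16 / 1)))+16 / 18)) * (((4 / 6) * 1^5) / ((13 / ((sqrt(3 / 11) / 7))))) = 21090 * sqrt(33) / 29798656667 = 0.00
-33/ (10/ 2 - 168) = 33/ 163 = 0.20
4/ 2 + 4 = 6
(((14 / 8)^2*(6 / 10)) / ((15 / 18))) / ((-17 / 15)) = -1323 / 680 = -1.95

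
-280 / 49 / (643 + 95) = -20 / 2583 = -0.01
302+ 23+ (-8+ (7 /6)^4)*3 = 132433 /432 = 306.56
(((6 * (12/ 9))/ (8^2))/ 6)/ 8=1/ 384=0.00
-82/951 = -0.09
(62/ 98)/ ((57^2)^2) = 0.00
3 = 3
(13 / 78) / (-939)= -1 / 5634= -0.00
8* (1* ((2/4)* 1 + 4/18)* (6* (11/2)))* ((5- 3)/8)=143/3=47.67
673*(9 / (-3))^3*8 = -145368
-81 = -81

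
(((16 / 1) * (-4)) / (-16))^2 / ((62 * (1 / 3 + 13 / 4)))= 96 / 1333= 0.07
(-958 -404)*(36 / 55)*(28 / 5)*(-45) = 224655.71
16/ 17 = 0.94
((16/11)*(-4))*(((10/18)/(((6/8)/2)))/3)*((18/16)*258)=-27520/33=-833.94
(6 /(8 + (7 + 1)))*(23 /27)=23 /72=0.32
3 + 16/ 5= 31/ 5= 6.20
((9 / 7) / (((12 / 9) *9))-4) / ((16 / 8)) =-109 / 56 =-1.95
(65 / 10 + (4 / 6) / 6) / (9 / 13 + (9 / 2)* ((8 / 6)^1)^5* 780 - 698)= 1547 / 3297950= 0.00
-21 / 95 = -0.22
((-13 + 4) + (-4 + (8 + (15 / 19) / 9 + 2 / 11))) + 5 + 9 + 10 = 12082 / 627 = 19.27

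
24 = 24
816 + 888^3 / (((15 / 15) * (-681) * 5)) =-232482864 / 1135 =-204830.72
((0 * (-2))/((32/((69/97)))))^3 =0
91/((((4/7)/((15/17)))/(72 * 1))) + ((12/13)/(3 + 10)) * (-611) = 2226282/221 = 10073.67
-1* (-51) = 51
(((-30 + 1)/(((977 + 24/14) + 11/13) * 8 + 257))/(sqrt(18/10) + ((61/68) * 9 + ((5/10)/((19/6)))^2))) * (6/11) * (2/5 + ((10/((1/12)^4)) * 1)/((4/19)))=-203.92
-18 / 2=-9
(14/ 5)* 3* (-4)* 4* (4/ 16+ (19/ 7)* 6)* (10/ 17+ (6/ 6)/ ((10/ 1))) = -650052/ 425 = -1529.53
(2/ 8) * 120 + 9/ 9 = 31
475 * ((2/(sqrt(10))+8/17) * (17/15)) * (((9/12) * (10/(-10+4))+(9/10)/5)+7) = 3521.27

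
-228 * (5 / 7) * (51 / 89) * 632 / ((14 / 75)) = -1377918000 / 4361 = -315963.77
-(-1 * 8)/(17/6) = 48/17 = 2.82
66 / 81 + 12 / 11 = 566 / 297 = 1.91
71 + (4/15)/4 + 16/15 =1082/15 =72.13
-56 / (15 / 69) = -257.60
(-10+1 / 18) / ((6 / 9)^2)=-179 / 8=-22.38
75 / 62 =1.21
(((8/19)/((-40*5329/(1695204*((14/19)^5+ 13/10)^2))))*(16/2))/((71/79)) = -378010853762669542627128/5509392233308905327625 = -68.61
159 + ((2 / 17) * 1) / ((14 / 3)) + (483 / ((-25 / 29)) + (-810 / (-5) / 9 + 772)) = 388.75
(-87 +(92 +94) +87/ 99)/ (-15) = -3296/ 495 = -6.66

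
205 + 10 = 215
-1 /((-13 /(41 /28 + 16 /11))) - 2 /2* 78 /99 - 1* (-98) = 1170409 /12012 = 97.44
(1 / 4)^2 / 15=1 / 240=0.00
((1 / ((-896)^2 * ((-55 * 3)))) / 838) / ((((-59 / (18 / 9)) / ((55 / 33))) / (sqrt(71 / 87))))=sqrt(6177) / 170937166675968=0.00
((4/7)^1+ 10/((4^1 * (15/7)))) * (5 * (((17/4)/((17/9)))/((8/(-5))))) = -5475/448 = -12.22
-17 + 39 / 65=-82 / 5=-16.40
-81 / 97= -0.84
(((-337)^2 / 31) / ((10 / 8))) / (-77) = -38.06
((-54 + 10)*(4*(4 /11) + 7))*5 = -1860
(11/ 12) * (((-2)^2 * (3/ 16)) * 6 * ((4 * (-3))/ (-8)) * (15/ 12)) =495/ 64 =7.73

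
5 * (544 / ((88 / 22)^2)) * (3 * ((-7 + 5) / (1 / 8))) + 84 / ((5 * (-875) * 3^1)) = -5100004 / 625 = -8160.01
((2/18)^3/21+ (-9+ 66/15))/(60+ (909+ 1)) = -176051/37124325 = -0.00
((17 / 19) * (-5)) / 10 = -17 / 38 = -0.45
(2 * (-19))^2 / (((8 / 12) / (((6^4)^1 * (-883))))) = -2478701088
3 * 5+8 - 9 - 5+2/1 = 11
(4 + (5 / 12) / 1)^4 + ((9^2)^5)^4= 3064963886735877065882301446839564066944817 / 20736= 147808829414345923316083200000000000000.00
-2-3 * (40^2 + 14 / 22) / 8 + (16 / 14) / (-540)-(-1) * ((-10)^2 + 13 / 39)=-41738621 / 83160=-501.91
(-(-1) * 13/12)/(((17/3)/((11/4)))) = 143/272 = 0.53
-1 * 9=-9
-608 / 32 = -19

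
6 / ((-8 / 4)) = -3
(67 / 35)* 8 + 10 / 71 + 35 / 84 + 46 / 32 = 2064653 / 119280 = 17.31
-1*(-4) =4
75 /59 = 1.27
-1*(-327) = 327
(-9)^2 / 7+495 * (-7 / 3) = -8004 / 7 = -1143.43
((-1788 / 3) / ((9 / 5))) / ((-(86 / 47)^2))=1645705 / 16641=98.89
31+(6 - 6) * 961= 31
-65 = -65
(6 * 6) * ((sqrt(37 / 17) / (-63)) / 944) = -sqrt(629) / 28084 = -0.00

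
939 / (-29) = -939 / 29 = -32.38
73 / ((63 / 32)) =2336 / 63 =37.08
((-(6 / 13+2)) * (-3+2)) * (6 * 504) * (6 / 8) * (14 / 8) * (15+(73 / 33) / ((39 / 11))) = 152643.41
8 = 8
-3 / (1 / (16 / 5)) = -48 / 5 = -9.60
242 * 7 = 1694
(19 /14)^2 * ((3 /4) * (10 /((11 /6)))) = 16245 /2156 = 7.53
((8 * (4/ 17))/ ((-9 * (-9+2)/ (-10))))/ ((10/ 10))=-320/ 1071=-0.30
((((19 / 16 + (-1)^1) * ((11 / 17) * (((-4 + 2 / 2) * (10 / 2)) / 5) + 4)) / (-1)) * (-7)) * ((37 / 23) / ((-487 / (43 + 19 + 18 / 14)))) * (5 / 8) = -8605275 / 24373376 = -0.35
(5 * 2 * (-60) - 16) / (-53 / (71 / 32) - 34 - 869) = 43736 / 65809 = 0.66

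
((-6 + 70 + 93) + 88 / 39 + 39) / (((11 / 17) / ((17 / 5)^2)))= 37987316 / 10725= 3541.94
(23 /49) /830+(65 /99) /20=268909 /8052660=0.03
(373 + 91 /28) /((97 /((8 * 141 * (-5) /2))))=-1061025 /97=-10938.40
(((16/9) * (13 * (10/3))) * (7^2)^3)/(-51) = -244709920/1377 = -177712.36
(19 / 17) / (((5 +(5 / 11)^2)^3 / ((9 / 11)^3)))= 25289 / 5831000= 0.00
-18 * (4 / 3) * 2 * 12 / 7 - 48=-912 / 7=-130.29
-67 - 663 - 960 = -1690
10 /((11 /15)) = 150 /11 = 13.64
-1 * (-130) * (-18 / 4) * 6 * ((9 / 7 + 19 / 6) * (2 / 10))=-21879 / 7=-3125.57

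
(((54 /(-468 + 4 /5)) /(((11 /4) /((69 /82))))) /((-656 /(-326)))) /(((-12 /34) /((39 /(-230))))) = -0.01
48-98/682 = 16319/341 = 47.86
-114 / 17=-6.71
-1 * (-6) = 6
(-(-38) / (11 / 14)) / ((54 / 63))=1862 / 33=56.42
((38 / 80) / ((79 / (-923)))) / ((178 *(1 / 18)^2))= -1420497 / 140620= -10.10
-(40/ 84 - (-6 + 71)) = 1355/ 21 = 64.52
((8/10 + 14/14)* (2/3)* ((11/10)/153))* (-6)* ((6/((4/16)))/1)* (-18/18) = 1.24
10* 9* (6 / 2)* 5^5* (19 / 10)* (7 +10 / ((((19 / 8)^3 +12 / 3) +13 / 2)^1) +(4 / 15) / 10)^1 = 29206137375 / 2447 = 11935487.28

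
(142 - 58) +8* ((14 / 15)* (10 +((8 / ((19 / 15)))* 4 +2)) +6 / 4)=35552 / 95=374.23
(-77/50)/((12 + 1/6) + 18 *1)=-231/4525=-0.05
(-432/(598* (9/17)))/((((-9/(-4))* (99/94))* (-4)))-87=-7713077/88803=-86.86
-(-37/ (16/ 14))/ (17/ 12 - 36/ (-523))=406371/ 18646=21.79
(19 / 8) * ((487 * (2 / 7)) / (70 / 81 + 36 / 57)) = 14240367 / 64456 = 220.93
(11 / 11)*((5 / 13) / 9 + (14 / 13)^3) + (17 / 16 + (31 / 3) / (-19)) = 10882007 / 6010992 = 1.81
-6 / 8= -3 / 4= -0.75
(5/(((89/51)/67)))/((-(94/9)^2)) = -1383885/786404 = -1.76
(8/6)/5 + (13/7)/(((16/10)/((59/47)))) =68053/39480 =1.72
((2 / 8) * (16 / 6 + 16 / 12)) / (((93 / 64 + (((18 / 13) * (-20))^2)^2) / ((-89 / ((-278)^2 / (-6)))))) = 81341728 / 6923080730319511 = 0.00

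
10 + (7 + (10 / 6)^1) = 56 / 3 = 18.67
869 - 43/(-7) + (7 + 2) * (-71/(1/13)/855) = 575509/665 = 865.43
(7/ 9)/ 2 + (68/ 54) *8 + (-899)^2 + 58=43646551/ 54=808269.46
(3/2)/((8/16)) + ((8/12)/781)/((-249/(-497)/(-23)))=24329/8217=2.96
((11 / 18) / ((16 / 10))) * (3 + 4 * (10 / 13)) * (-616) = -334565 / 234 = -1429.76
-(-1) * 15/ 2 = 15/ 2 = 7.50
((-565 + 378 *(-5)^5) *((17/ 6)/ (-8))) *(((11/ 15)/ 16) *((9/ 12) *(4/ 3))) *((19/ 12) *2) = 839797739/ 13824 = 60749.26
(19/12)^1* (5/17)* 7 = 665/204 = 3.26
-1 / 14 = -0.07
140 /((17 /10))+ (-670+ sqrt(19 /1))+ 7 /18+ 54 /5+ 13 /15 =-176131 /306+ sqrt(19) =-571.23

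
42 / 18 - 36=-101 / 3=-33.67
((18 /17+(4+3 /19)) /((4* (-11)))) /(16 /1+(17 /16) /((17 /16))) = -0.01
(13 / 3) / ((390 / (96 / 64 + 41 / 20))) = 71 / 1800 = 0.04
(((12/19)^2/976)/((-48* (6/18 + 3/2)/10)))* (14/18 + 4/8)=-115/1937848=-0.00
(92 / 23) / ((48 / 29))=29 / 12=2.42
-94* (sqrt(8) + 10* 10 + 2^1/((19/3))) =-179164/19 - 188* sqrt(2) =-9695.56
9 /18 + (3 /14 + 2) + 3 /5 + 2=186 /35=5.31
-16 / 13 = -1.23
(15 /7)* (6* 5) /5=90 /7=12.86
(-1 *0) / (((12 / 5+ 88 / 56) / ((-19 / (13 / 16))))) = 0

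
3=3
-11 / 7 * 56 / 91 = -88 / 91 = -0.97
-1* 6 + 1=-5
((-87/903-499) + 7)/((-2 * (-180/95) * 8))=-2814299/173376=-16.23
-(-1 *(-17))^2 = -289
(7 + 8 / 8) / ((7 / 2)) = 16 / 7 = 2.29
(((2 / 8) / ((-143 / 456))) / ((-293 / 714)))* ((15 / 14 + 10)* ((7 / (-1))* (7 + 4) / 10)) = -630819 / 3809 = -165.61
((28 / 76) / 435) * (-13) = -91 / 8265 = -0.01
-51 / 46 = -1.11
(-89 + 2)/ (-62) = 87/ 62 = 1.40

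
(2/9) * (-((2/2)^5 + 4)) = -10/9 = -1.11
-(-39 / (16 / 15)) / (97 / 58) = 16965 / 776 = 21.86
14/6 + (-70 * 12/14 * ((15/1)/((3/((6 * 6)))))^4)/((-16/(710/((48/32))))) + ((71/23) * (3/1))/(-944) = 121369472064151345/65136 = 1863324000002.32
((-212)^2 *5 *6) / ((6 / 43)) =9662960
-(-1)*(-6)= -6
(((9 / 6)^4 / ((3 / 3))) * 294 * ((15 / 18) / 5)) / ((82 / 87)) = 345303 / 1312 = 263.19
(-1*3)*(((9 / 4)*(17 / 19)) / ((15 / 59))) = -9027 / 380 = -23.76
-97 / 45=-2.16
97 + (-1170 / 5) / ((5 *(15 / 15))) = 251 / 5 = 50.20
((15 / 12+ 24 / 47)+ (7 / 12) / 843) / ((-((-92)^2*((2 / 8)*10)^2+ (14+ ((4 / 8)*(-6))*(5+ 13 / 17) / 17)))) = -60504173 / 1817635404276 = -0.00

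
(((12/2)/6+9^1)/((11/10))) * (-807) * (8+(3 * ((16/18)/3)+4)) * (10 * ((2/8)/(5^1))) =-1560200/33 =-47278.79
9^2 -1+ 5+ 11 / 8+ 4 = 90.38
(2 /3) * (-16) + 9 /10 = -293 /30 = -9.77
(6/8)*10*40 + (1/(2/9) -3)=301.50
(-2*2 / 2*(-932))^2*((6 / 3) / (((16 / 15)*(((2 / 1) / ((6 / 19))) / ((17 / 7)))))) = 332248680 / 133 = 2498110.38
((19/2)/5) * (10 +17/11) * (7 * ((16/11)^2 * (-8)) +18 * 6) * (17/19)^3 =-395584934/2402455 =-164.66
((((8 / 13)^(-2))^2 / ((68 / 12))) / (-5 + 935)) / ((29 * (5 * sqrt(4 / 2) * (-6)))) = -28561 * sqrt(2) / 37559500800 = -0.00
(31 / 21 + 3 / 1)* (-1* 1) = -94 / 21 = -4.48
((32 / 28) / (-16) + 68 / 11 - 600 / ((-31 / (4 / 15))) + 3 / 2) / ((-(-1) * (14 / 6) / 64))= 5853312 / 16709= 350.31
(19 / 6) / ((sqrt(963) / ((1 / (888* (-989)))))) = -19* sqrt(107) / 1691474832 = -0.00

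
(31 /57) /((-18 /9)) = -31 /114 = -0.27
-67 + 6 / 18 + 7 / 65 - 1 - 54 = -23704 / 195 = -121.56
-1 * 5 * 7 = -35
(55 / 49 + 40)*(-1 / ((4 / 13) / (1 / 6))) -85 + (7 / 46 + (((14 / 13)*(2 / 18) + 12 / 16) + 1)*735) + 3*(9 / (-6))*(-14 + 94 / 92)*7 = 1675.89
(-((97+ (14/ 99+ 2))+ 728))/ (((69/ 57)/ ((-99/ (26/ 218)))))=13045229/ 23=567183.87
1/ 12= 0.08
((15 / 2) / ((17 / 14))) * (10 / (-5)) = -12.35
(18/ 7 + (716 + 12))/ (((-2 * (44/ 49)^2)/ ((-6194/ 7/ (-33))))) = -388032421/ 31944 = -12147.27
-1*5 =-5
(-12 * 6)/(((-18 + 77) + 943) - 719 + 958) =-72/1241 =-0.06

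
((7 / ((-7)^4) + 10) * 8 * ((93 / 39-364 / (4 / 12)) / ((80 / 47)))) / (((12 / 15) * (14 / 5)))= -11421027025 / 499408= -22869.13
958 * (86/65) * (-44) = -3625072/65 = -55770.34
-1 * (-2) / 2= 1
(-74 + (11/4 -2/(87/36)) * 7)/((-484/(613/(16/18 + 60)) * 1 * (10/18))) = 348713019/153834560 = 2.27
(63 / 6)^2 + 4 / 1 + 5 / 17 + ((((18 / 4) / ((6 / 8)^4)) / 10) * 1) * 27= 52001 / 340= 152.94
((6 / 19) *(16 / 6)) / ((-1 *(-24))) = 2 / 57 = 0.04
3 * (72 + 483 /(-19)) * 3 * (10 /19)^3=7965000 /130321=61.12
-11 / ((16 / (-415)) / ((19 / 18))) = 86735 / 288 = 301.16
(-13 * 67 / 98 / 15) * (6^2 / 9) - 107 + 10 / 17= -108.78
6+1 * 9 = 15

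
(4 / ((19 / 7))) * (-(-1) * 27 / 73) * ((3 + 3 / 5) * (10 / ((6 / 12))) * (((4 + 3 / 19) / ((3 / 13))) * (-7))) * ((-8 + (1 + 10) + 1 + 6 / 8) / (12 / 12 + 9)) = -16304652 / 6935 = -2351.07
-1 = -1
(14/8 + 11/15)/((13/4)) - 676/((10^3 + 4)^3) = 37698757429/49337343120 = 0.76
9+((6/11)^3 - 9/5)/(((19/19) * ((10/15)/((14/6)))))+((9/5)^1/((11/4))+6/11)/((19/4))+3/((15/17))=1750157/252890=6.92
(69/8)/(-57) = -23/152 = -0.15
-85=-85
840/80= 10.50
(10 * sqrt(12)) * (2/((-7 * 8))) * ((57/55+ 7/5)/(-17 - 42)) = 134 * sqrt(3)/4543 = 0.05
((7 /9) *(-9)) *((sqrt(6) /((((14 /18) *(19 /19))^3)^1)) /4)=-729 *sqrt(6) /196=-9.11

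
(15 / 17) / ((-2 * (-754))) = 15 / 25636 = 0.00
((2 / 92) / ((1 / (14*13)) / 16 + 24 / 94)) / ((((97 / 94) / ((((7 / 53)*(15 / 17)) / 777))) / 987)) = 31744920480 / 2602450271377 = 0.01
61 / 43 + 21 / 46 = 3709 / 1978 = 1.88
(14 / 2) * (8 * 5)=280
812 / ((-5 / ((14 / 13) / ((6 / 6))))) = -11368 / 65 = -174.89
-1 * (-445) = 445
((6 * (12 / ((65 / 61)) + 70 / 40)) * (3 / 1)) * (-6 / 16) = -87.83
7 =7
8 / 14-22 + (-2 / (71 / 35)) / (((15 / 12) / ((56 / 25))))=-288202 / 12425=-23.20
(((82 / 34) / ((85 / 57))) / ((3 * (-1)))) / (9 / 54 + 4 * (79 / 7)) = -32718 / 2749835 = -0.01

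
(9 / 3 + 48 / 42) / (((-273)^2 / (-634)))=-18386 / 521703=-0.04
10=10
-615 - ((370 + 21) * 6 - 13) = -2948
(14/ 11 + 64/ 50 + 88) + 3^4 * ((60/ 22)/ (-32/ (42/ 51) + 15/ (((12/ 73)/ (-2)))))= 25440266/ 284075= 89.55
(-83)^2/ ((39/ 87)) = 199781/ 13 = 15367.77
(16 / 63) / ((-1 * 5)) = -16 / 315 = -0.05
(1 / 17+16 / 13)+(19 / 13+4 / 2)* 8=6405 / 221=28.98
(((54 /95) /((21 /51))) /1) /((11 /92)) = 11.55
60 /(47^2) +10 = 10.03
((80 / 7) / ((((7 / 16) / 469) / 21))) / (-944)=-16080 / 59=-272.54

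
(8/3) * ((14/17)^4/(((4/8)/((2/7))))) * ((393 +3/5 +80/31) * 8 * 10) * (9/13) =517642911744/33658963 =15379.05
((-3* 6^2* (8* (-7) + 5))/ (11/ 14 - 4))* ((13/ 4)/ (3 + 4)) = -3978/ 5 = -795.60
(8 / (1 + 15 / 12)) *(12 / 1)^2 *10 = 5120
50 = 50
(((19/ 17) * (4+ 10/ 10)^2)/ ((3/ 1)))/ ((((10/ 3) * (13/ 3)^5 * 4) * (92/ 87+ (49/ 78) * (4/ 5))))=10041975/ 34267259312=0.00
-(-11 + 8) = 3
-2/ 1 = -2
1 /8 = 0.12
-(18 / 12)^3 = -27 / 8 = -3.38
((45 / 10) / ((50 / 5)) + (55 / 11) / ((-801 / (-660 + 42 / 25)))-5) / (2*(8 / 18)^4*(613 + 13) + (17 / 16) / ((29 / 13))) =-596937276 / 66824559305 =-0.01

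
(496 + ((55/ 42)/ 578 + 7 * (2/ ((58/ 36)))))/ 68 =355305131/ 47872272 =7.42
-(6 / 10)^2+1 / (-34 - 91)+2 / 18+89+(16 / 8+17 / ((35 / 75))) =1001477 / 7875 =127.17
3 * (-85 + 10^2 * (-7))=-2355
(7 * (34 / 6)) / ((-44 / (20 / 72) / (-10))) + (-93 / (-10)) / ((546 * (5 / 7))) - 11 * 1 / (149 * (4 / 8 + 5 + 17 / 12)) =6010120447 / 2387449350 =2.52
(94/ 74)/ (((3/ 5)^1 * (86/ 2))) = 235/ 4773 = 0.05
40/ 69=0.58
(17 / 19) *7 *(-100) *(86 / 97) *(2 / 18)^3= -1023400 / 1343547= -0.76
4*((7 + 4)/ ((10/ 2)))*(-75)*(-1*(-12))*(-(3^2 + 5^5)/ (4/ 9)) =55847880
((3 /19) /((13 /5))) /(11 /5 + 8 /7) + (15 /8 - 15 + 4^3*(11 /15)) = 13034027 /385320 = 33.83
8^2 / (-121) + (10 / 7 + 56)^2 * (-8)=-156435808 / 5929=-26384.86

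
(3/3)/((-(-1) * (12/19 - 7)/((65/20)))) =-247/484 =-0.51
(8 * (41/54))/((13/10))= 1640/351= 4.67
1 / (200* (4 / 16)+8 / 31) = 31 / 1558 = 0.02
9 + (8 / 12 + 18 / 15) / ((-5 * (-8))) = 1357 / 150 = 9.05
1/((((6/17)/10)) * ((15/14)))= 238/9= 26.44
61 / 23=2.65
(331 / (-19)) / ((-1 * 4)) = 4.36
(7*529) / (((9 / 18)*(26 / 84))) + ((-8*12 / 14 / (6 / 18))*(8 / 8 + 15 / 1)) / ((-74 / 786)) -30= 92232594 / 3367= 27393.11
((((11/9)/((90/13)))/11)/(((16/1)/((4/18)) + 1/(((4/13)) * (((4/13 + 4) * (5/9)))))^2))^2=2659247718400/298973643320376686607201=0.00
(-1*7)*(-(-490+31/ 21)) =-10259/ 3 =-3419.67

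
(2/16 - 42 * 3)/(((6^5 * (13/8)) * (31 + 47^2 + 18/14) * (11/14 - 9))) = 49343/91193253840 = 0.00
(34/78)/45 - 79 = -138628/1755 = -78.99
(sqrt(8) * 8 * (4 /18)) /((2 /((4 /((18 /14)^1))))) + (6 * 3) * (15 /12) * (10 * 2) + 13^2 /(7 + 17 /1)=448 * sqrt(2) /81 + 10969 /24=464.86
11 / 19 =0.58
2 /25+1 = 27 /25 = 1.08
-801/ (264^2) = -89/ 7744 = -0.01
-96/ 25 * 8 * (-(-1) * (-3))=2304/ 25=92.16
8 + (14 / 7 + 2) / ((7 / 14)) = 16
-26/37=-0.70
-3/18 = -1/6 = -0.17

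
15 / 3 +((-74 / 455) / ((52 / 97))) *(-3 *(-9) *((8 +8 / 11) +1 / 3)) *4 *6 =-8890051 / 5005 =-1776.23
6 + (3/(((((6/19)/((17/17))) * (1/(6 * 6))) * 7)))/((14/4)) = 19.96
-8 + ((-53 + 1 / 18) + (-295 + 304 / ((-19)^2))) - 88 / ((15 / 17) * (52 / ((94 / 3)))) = -9229853 / 22230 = -415.20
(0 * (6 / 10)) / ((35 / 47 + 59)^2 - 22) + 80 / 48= 5 / 3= 1.67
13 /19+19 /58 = 1115 /1102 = 1.01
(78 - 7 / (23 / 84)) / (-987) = -402 / 7567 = -0.05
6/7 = 0.86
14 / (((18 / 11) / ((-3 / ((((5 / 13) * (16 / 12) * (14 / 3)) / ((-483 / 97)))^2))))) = -1672782111 / 15054400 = -111.12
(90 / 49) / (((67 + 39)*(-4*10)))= -9 / 20776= -0.00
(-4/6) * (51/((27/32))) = -1088/27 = -40.30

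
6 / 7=0.86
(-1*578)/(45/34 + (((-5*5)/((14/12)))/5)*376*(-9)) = -137564/3451995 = -0.04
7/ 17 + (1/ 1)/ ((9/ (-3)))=0.08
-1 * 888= -888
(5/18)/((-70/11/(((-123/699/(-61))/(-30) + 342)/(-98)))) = 1604078729/10530127440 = 0.15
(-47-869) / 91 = -10.07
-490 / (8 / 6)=-735 / 2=-367.50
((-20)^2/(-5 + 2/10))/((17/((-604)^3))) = 55087216000/51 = 1080141490.20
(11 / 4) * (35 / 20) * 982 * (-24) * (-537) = 60907077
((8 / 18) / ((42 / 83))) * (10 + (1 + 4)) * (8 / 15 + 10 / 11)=5644 / 297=19.00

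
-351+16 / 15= -5249 / 15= -349.93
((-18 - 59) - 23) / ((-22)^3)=25 / 2662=0.01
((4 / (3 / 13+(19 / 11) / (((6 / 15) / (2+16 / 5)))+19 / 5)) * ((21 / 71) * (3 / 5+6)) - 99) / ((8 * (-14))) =132711777 / 150587024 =0.88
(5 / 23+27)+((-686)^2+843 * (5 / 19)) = 205759291 / 437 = 470845.06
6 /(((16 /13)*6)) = 13 /16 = 0.81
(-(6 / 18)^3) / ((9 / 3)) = -1 / 81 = -0.01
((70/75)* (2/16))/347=7/20820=0.00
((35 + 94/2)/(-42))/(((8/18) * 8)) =-123/224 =-0.55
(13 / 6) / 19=13 / 114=0.11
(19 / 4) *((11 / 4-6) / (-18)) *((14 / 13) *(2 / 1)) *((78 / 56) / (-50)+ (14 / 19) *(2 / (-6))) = -0.51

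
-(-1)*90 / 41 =90 / 41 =2.20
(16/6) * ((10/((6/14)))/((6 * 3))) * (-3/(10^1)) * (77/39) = -2156/1053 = -2.05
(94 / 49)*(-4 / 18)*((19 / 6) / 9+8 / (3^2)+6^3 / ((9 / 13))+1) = -133.96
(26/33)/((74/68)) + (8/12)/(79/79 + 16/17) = 3910/3663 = 1.07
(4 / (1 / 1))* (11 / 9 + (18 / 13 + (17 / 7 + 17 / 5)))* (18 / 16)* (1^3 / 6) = 6.33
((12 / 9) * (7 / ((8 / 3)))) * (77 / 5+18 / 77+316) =127679 / 110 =1160.72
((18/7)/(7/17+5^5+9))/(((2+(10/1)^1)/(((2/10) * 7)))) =51/532850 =0.00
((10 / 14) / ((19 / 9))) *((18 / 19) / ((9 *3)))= 0.01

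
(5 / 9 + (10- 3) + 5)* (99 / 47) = 26.45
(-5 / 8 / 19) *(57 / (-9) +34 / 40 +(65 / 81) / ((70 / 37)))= 57371 / 344736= 0.17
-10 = -10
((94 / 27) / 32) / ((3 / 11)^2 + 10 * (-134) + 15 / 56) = -39809 / 490186134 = -0.00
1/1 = 1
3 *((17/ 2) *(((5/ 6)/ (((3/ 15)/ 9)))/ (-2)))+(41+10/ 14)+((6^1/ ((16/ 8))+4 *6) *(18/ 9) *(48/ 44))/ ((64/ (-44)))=-26707/ 56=-476.91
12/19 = 0.63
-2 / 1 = -2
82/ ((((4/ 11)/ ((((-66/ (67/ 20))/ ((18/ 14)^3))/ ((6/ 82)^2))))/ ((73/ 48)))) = -593771.15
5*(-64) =-320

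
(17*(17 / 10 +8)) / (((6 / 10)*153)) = 97 / 54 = 1.80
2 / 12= 1 / 6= 0.17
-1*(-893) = 893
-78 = -78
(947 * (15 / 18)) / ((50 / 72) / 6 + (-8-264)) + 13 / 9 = -770689 / 528543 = -1.46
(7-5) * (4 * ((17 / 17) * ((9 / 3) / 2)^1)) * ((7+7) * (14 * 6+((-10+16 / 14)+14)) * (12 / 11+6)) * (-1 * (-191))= 223112448 / 11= 20282949.82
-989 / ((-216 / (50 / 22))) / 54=24725 / 128304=0.19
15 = 15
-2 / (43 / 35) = -70 / 43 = -1.63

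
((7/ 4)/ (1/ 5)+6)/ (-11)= -1.34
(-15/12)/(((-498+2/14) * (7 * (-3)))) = -1/8364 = -0.00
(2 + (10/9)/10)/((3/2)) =38/27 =1.41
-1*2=-2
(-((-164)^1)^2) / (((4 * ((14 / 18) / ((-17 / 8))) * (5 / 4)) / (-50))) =-5143860 / 7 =-734837.14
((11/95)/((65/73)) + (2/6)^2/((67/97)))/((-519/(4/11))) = -4332736/21257604225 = -0.00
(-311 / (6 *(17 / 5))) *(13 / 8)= -20215 / 816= -24.77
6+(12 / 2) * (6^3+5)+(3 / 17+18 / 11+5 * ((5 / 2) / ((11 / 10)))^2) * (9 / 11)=30650850 / 22627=1354.61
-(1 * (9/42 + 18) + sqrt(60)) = -255/14 - 2 * sqrt(15) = -25.96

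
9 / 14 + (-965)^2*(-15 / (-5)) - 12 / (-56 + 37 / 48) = 2793675.86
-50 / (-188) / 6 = 25 / 564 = 0.04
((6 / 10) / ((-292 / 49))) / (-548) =147 / 800080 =0.00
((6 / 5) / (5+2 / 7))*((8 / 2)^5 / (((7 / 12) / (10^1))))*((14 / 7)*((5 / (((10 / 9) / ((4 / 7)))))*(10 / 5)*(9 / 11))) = 95551488 / 2849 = 33538.61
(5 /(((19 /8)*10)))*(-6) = -24 /19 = -1.26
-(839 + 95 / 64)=-53791 / 64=-840.48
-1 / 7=-0.14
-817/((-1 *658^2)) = 817/432964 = 0.00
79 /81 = 0.98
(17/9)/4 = 17/36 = 0.47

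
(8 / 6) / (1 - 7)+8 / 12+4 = 4.44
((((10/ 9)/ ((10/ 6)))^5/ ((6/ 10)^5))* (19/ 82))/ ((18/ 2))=950000/ 21789081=0.04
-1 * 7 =-7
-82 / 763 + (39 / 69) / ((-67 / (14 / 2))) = -195795 / 1175783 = -0.17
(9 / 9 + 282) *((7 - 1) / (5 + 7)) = 283 / 2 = 141.50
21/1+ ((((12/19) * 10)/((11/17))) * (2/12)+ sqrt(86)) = sqrt(86)+ 4729/209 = 31.90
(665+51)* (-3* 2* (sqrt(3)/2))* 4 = -14881.78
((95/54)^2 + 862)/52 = 2522617/151632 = 16.64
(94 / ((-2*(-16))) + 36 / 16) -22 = -269 / 16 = -16.81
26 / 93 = 0.28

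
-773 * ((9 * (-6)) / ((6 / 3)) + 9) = 13914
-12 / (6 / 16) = -32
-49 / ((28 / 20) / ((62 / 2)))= -1085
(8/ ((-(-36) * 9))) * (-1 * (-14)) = 28/ 81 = 0.35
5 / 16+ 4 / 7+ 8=995 / 112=8.88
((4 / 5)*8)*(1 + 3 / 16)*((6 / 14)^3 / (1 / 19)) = 19494 / 1715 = 11.37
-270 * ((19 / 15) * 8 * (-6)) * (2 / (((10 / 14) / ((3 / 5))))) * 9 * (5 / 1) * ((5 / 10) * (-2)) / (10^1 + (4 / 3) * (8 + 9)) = -1329696 / 35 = -37991.31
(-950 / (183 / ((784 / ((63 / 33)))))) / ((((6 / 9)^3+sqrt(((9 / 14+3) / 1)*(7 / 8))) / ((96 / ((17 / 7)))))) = 8629125120 / 1071221 - 7280824320*sqrt(51) / 1071221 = -40483.11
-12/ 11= -1.09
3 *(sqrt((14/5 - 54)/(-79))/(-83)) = -48 *sqrt(395)/32785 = -0.03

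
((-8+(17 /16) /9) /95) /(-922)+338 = 852636323 /2522592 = 338.00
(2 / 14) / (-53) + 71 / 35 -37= -64877 / 1855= -34.97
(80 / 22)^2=1600 / 121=13.22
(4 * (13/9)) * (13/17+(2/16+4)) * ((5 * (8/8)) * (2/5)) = 8645/153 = 56.50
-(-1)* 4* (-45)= -180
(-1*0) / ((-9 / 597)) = 0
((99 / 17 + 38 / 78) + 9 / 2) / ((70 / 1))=2867 / 18564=0.15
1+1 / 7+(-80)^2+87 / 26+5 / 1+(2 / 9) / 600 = 1574811541 / 245700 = 6409.49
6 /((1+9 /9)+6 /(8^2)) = 192 /67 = 2.87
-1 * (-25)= 25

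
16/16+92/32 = 31/8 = 3.88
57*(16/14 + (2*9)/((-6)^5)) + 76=141.01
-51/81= -17/27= -0.63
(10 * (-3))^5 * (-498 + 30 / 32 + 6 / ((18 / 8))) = 12013818750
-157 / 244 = -0.64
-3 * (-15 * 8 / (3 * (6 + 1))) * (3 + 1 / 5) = 54.86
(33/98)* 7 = 33/14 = 2.36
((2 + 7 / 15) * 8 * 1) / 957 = 296 / 14355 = 0.02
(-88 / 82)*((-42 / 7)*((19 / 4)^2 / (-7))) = -11913 / 574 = -20.75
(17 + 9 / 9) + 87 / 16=375 / 16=23.44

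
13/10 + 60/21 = 291/70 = 4.16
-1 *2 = -2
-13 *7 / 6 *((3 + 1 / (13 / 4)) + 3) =-287 / 3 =-95.67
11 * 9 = 99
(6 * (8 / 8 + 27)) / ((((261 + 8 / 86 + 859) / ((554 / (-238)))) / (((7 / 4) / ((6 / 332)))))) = -33.81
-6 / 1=-6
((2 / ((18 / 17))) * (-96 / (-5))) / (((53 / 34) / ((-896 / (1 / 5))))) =-16572416 / 159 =-104229.03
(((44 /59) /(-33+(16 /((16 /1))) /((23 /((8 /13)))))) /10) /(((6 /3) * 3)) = -3289 /8725215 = -0.00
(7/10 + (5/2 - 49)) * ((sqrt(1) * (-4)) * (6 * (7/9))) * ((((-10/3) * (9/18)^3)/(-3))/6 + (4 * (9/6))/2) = 1046759/405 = 2584.59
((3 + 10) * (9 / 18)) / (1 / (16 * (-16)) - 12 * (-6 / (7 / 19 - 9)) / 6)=-68224 / 14633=-4.66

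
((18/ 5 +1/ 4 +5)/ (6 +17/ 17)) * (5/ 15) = 59/ 140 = 0.42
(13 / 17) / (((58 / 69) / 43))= 38571 / 986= 39.12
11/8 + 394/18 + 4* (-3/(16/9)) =1189/72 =16.51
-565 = -565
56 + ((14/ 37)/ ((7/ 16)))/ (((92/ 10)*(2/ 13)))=48176/ 851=56.61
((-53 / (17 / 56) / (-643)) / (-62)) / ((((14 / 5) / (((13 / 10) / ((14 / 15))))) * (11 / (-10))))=51675 / 26092297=0.00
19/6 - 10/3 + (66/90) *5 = 7/2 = 3.50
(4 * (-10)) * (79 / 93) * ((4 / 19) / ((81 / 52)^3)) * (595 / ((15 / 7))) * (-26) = 38492441128960 / 2817168741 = 13663.52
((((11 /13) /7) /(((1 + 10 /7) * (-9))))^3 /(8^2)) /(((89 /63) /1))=-0.00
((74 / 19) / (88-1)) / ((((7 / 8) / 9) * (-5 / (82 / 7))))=-145632 / 134995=-1.08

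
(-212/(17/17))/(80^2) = -53/1600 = -0.03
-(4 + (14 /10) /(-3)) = -53 /15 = -3.53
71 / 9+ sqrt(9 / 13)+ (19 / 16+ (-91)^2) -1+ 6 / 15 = 3*sqrt(13) / 13+ 5968423 / 720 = 8290.31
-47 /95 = -0.49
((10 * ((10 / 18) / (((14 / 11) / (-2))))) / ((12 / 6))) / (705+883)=-275 / 100044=-0.00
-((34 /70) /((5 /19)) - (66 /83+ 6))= 71891 /14525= 4.95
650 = 650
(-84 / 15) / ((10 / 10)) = -28 / 5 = -5.60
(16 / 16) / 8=1 / 8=0.12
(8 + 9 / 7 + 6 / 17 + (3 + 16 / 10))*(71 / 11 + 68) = 991224 / 935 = 1060.13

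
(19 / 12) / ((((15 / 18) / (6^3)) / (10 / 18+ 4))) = 9348 / 5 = 1869.60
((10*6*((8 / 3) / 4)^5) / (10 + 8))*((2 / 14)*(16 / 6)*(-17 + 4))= -33280 / 15309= -2.17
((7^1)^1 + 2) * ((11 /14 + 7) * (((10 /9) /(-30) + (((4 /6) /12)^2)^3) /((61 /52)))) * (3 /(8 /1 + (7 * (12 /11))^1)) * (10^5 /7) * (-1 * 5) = 5029486515625 /165888324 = 30318.51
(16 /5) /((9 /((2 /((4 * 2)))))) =4 /45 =0.09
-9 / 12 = -3 / 4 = -0.75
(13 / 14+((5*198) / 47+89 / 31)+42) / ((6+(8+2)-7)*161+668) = 0.03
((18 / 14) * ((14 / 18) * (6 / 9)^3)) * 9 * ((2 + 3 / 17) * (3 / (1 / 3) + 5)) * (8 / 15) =33152 / 765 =43.34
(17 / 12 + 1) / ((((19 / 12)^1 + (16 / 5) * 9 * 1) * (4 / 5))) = 725 / 7292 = 0.10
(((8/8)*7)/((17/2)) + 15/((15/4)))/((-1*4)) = -41/34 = -1.21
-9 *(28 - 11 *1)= -153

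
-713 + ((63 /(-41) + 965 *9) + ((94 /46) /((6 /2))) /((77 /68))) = 1736360993 /217833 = 7971.06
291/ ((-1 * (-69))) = 97/ 23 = 4.22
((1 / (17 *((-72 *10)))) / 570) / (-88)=1 / 613958400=0.00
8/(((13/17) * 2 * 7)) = 68/91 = 0.75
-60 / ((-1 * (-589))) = -60 / 589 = -0.10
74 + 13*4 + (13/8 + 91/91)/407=410277/3256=126.01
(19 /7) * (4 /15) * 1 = 76 /105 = 0.72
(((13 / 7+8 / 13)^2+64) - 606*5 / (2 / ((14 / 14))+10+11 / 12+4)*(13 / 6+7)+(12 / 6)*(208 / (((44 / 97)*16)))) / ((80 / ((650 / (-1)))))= 40006046845 / 3251248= 12304.83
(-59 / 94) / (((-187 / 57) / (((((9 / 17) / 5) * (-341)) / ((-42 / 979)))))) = 306191061 / 1901620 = 161.02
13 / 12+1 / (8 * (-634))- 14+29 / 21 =-409571 / 35504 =-11.54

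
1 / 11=0.09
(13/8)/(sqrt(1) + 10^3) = 1/616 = 0.00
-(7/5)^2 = -49/25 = -1.96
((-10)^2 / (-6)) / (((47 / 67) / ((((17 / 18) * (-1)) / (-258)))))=-0.09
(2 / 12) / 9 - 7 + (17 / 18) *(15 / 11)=-5.69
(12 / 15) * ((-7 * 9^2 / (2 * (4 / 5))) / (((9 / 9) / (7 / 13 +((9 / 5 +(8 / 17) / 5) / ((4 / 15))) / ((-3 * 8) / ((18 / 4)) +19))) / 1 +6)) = -21746151 / 532724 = -40.82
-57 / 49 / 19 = -3 / 49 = -0.06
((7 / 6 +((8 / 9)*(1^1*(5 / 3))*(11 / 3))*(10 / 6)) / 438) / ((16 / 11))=54637 / 3405888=0.02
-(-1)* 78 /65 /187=0.01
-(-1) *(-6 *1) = -6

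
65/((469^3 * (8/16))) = 130/103161709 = 0.00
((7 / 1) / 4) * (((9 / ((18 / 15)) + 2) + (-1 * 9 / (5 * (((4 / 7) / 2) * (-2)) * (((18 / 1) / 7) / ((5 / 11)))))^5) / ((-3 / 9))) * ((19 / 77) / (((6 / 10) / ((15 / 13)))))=-71844235466625 / 3018626564096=-23.80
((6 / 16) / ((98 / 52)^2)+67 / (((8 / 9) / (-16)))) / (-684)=1930235 / 1094856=1.76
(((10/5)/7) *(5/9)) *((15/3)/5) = 10/63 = 0.16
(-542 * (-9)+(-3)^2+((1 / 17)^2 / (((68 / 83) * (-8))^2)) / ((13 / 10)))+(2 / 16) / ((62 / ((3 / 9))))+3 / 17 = 252667878457049 / 51700167168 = 4887.18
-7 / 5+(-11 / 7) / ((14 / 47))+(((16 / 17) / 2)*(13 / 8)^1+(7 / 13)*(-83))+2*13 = -2664271 / 108290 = -24.60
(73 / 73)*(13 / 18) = 13 / 18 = 0.72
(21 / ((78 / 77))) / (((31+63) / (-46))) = -12397 / 1222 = -10.14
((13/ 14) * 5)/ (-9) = -65/ 126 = -0.52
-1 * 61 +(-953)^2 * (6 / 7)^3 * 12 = 2354056805 / 343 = 6863139.37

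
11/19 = 0.58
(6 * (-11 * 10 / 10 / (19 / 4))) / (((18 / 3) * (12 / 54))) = -198 / 19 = -10.42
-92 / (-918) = 46 / 459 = 0.10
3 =3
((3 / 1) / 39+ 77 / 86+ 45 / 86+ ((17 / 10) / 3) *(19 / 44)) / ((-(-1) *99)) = 1284077 / 73050120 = 0.02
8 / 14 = 0.57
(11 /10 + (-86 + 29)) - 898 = -953.90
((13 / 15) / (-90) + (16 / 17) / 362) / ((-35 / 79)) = 0.02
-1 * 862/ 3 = -287.33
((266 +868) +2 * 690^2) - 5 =953329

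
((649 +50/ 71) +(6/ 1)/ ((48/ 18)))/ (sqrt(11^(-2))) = 2036705/ 284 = 7171.50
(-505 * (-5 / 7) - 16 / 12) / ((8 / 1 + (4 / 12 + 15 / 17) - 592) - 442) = -128299 / 365848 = -0.35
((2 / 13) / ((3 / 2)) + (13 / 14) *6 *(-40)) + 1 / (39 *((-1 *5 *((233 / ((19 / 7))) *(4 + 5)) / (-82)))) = -91087466 / 408915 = -222.75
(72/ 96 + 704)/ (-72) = -2819/ 288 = -9.79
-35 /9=-3.89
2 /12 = 1 /6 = 0.17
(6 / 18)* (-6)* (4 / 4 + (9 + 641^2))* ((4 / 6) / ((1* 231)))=-1643564 / 693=-2371.67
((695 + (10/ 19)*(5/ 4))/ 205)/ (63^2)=5287/ 6183702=0.00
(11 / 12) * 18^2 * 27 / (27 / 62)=18414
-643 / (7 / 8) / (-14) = 2572 / 49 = 52.49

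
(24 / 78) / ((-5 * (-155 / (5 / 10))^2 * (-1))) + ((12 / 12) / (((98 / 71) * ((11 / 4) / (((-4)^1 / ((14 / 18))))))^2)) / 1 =40809248259529 / 22230557974625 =1.84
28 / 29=0.97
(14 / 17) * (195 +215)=5740 / 17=337.65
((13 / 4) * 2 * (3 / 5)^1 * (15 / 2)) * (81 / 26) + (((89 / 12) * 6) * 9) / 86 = 32949 / 344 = 95.78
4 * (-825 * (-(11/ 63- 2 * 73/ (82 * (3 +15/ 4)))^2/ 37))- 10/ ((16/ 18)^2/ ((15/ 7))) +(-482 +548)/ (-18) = -712804715411/ 23698549728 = -30.08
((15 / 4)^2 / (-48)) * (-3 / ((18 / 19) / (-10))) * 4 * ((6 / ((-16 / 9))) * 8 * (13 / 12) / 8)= 277875 / 2048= 135.68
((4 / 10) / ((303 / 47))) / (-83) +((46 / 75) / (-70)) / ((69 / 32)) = -317606 / 66016125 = -0.00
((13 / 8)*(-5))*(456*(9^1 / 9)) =-3705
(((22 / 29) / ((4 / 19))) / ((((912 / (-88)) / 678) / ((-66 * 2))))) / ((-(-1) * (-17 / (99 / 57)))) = -29779794 / 9367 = -3179.22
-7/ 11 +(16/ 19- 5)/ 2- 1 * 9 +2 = -4061/ 418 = -9.72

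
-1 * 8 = -8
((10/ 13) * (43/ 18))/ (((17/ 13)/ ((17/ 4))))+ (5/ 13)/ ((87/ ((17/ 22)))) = 892115/ 149292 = 5.98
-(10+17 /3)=-15.67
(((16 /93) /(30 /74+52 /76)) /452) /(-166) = -703 /334070601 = -0.00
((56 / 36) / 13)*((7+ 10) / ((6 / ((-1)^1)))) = -119 / 351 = -0.34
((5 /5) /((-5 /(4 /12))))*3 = -0.20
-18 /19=-0.95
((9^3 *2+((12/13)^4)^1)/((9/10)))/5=324.16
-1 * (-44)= 44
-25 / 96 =-0.26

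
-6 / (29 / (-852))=5112 / 29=176.28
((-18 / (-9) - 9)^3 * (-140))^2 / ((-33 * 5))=-461184080 / 33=-13975275.15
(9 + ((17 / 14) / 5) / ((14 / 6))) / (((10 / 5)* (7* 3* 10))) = 1487 / 68600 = 0.02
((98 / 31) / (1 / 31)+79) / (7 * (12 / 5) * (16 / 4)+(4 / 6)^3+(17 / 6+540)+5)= 47790 / 166139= 0.29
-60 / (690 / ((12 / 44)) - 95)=-12 / 487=-0.02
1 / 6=0.17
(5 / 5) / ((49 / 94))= 94 / 49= 1.92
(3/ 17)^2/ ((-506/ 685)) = -6165/ 146234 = -0.04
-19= -19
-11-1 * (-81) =70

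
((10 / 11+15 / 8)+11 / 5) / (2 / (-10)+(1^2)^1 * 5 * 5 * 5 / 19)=13889 / 17776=0.78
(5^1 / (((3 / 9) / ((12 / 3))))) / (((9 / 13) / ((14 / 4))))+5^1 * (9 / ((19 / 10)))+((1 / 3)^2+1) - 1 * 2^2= 55426 / 171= 324.13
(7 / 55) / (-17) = -7 / 935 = -0.01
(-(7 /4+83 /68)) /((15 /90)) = -303 /17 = -17.82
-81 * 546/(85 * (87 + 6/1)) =-5.59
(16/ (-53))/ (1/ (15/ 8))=-30/ 53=-0.57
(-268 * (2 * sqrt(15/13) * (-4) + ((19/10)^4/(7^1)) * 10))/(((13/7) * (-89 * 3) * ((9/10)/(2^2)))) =24.08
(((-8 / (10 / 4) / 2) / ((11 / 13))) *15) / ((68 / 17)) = -78 / 11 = -7.09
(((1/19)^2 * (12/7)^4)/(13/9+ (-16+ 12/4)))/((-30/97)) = 377136/56339465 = 0.01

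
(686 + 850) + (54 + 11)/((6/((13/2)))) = 19277/12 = 1606.42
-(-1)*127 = 127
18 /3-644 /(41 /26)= -16498 /41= -402.39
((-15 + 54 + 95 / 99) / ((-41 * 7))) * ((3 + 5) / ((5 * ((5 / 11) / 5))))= -31648 / 12915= -2.45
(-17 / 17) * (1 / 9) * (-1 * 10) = 10 / 9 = 1.11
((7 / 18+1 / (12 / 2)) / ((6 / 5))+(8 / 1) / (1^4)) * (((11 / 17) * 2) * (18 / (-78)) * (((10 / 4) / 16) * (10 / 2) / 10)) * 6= -25135 / 21216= -1.18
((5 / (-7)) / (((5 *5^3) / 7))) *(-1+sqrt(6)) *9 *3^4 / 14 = 729 / 1750 - 729 *sqrt(6) / 1750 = -0.60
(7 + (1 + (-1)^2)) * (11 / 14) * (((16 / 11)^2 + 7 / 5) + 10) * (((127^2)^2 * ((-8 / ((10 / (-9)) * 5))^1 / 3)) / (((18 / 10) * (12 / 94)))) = 99978528284479 / 1925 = 51936897810.12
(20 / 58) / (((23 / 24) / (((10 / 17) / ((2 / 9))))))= 10800 / 11339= 0.95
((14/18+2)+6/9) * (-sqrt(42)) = -31 * sqrt(42)/9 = -22.32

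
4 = 4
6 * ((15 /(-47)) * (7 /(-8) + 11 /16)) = 135 /376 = 0.36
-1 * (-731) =731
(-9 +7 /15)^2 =16384 /225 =72.82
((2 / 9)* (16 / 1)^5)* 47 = 98566144 / 9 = 10951793.78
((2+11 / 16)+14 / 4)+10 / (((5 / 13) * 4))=203 / 16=12.69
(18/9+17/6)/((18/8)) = 58/27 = 2.15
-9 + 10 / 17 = -143 / 17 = -8.41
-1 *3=-3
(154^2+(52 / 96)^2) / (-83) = -13660585 / 47808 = -285.74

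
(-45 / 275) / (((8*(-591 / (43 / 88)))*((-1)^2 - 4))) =-43 / 7627840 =-0.00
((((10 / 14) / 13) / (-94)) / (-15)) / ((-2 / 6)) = -1 / 8554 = -0.00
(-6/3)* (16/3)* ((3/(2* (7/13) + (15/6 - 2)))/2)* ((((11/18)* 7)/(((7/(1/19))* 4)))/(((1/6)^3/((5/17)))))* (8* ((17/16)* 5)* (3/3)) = -171600/779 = -220.28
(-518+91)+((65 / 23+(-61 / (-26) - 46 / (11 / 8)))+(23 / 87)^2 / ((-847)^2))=-1478384092309175 / 3247181095158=-455.28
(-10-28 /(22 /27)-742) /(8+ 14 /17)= -2941 /33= -89.12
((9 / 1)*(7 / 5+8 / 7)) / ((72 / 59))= 5251 / 280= 18.75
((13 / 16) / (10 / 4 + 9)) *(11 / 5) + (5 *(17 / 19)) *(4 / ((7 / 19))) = 313801 / 6440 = 48.73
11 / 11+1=2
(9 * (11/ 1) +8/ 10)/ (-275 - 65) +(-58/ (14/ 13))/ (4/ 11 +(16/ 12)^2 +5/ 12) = -257334809/ 12054700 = -21.35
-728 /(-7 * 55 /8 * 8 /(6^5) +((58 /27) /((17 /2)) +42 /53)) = -5100496128 /6975803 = -731.17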